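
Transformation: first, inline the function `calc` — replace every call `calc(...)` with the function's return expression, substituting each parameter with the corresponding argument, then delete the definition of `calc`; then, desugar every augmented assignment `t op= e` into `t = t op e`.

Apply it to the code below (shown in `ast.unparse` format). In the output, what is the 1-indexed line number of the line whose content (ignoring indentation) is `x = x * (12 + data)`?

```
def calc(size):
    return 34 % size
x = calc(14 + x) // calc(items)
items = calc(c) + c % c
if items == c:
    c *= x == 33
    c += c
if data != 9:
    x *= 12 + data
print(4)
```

Transformed code:
x = 34 % (14 + x) // (34 % items)
items = 34 % c + c % c
if items == c:
    c = c * (x == 33)
    c = c + c
if data != 9:
    x = x * (12 + data)
print(4)

7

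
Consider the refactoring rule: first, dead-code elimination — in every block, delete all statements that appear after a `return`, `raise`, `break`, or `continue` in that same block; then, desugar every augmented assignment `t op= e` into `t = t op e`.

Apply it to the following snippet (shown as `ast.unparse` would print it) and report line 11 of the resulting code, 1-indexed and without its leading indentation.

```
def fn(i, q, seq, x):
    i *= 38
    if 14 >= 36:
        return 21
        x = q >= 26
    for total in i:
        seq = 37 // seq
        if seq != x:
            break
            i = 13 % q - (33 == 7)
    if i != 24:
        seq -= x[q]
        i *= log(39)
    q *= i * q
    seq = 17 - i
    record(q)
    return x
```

Transformed code:
def fn(i, q, seq, x):
    i = i * 38
    if 14 >= 36:
        return 21
    for total in i:
        seq = 37 // seq
        if seq != x:
            break
    if i != 24:
        seq = seq - x[q]
        i = i * log(39)
    q = q * (i * q)
    seq = 17 - i
    record(q)
    return x

i = i * log(39)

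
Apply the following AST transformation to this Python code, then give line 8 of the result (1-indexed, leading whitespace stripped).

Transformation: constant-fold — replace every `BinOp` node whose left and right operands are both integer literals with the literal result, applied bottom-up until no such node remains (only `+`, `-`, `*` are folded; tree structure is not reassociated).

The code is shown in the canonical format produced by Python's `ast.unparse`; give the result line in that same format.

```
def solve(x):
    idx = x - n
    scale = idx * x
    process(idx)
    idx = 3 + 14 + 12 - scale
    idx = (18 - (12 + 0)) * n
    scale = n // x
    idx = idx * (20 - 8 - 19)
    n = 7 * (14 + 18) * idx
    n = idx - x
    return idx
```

Transformed code:
def solve(x):
    idx = x - n
    scale = idx * x
    process(idx)
    idx = 29 - scale
    idx = 6 * n
    scale = n // x
    idx = idx * -7
    n = 224 * idx
    n = idx - x
    return idx

idx = idx * -7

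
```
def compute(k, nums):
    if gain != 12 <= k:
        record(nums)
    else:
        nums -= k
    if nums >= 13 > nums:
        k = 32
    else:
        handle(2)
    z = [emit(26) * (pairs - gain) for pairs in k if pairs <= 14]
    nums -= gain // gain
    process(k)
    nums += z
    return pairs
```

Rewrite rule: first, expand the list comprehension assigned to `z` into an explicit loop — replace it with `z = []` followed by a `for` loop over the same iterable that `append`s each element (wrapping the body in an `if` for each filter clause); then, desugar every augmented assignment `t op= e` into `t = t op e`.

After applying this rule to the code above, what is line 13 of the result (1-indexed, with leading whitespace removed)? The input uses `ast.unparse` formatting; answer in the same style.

z.append(emit(26) * (pairs - gain))

Transformed code:
def compute(k, nums):
    if gain != 12 <= k:
        record(nums)
    else:
        nums = nums - k
    if nums >= 13 > nums:
        k = 32
    else:
        handle(2)
    z = []
    for pairs in k:
        if pairs <= 14:
            z.append(emit(26) * (pairs - gain))
    nums = nums - gain // gain
    process(k)
    nums = nums + z
    return pairs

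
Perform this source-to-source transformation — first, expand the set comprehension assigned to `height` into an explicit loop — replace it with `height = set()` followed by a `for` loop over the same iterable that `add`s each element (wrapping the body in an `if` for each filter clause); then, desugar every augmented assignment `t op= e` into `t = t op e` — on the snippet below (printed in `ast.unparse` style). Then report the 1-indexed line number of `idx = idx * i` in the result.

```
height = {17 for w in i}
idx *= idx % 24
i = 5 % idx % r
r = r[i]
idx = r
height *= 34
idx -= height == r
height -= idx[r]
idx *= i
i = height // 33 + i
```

11

Transformed code:
height = set()
for w in i:
    height.add(17)
idx = idx * (idx % 24)
i = 5 % idx % r
r = r[i]
idx = r
height = height * 34
idx = idx - (height == r)
height = height - idx[r]
idx = idx * i
i = height // 33 + i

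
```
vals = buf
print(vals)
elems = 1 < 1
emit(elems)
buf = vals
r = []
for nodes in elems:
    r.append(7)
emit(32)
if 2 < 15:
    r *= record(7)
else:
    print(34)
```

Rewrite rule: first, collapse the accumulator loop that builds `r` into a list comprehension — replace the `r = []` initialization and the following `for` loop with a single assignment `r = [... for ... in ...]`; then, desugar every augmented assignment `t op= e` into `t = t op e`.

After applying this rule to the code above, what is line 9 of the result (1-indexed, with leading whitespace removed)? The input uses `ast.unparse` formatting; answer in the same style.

r = r * record(7)

Transformed code:
vals = buf
print(vals)
elems = 1 < 1
emit(elems)
buf = vals
r = [7 for nodes in elems]
emit(32)
if 2 < 15:
    r = r * record(7)
else:
    print(34)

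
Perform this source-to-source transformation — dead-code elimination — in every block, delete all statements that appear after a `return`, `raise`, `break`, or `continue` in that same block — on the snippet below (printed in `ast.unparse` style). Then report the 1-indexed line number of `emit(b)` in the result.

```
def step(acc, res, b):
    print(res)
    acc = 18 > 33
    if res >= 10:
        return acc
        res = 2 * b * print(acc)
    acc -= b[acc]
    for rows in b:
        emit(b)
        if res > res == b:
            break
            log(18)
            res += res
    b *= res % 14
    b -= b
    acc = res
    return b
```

8

Transformed code:
def step(acc, res, b):
    print(res)
    acc = 18 > 33
    if res >= 10:
        return acc
    acc -= b[acc]
    for rows in b:
        emit(b)
        if res > res == b:
            break
    b *= res % 14
    b -= b
    acc = res
    return b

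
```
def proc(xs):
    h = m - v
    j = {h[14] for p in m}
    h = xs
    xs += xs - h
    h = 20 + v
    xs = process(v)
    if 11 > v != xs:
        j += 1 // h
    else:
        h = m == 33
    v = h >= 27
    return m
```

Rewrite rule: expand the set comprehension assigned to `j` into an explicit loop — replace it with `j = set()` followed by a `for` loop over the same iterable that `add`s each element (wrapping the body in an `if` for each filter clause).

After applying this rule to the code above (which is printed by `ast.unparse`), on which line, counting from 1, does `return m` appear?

Transformed code:
def proc(xs):
    h = m - v
    j = set()
    for p in m:
        j.add(h[14])
    h = xs
    xs += xs - h
    h = 20 + v
    xs = process(v)
    if 11 > v != xs:
        j += 1 // h
    else:
        h = m == 33
    v = h >= 27
    return m

15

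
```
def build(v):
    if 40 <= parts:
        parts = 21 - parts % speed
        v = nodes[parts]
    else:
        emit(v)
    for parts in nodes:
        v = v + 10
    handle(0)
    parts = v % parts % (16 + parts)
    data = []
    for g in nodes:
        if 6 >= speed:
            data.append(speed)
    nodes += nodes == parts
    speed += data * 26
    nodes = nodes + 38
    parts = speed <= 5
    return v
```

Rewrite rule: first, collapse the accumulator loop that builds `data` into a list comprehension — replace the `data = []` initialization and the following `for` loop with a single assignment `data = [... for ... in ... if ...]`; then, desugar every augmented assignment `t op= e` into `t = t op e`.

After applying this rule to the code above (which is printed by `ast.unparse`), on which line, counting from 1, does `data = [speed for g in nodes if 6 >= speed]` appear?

11

Transformed code:
def build(v):
    if 40 <= parts:
        parts = 21 - parts % speed
        v = nodes[parts]
    else:
        emit(v)
    for parts in nodes:
        v = v + 10
    handle(0)
    parts = v % parts % (16 + parts)
    data = [speed for g in nodes if 6 >= speed]
    nodes = nodes + (nodes == parts)
    speed = speed + data * 26
    nodes = nodes + 38
    parts = speed <= 5
    return v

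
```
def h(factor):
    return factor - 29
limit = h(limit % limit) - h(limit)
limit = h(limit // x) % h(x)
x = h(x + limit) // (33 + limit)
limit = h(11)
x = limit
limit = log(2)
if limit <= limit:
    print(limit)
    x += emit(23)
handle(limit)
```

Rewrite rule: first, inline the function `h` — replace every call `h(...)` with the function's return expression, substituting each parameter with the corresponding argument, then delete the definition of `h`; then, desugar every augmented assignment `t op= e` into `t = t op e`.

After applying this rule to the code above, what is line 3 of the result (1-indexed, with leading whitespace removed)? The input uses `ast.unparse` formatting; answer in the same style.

x = (x + limit - 29) // (33 + limit)

Transformed code:
limit = limit % limit - 29 - (limit - 29)
limit = (limit // x - 29) % (x - 29)
x = (x + limit - 29) // (33 + limit)
limit = 11 - 29
x = limit
limit = log(2)
if limit <= limit:
    print(limit)
    x = x + emit(23)
handle(limit)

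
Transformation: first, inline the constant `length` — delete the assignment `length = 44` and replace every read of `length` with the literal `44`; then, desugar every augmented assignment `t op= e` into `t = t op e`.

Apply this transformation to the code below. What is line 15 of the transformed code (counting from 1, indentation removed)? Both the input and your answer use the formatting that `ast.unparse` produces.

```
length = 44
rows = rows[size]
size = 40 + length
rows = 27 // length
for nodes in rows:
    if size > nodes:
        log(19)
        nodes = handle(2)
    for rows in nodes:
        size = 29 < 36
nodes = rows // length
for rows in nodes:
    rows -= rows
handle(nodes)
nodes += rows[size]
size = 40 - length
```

Transformed code:
rows = rows[size]
size = 40 + 44
rows = 27 // 44
for nodes in rows:
    if size > nodes:
        log(19)
        nodes = handle(2)
    for rows in nodes:
        size = 29 < 36
nodes = rows // 44
for rows in nodes:
    rows = rows - rows
handle(nodes)
nodes = nodes + rows[size]
size = 40 - 44

size = 40 - 44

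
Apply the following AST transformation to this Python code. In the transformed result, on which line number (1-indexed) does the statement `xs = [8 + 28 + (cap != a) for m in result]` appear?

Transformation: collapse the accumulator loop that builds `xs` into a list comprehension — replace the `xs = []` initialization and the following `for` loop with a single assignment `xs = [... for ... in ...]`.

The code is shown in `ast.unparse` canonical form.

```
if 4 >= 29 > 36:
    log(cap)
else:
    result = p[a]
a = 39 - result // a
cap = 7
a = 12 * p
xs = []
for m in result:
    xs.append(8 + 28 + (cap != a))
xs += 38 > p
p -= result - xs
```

Transformed code:
if 4 >= 29 > 36:
    log(cap)
else:
    result = p[a]
a = 39 - result // a
cap = 7
a = 12 * p
xs = [8 + 28 + (cap != a) for m in result]
xs += 38 > p
p -= result - xs

8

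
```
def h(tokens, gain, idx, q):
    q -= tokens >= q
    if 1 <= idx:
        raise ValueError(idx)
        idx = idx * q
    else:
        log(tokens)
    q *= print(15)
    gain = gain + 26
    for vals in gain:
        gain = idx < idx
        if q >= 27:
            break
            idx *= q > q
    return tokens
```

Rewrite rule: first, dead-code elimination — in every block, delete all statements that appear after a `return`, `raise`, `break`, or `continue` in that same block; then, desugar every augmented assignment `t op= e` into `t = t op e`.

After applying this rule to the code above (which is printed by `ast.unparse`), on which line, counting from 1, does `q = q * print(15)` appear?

7

Transformed code:
def h(tokens, gain, idx, q):
    q = q - (tokens >= q)
    if 1 <= idx:
        raise ValueError(idx)
    else:
        log(tokens)
    q = q * print(15)
    gain = gain + 26
    for vals in gain:
        gain = idx < idx
        if q >= 27:
            break
    return tokens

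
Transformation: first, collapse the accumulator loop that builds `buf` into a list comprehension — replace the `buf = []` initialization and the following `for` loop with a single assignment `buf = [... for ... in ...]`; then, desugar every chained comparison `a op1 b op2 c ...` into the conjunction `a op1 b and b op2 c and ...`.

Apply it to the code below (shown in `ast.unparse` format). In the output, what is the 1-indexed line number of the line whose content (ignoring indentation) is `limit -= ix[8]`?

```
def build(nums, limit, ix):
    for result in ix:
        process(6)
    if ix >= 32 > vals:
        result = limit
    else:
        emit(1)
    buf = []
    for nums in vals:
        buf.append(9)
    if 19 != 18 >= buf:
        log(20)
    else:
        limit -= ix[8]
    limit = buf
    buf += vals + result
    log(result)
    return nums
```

12

Transformed code:
def build(nums, limit, ix):
    for result in ix:
        process(6)
    if ix >= 32 and 32 > vals:
        result = limit
    else:
        emit(1)
    buf = [9 for nums in vals]
    if 19 != 18 and 18 >= buf:
        log(20)
    else:
        limit -= ix[8]
    limit = buf
    buf += vals + result
    log(result)
    return nums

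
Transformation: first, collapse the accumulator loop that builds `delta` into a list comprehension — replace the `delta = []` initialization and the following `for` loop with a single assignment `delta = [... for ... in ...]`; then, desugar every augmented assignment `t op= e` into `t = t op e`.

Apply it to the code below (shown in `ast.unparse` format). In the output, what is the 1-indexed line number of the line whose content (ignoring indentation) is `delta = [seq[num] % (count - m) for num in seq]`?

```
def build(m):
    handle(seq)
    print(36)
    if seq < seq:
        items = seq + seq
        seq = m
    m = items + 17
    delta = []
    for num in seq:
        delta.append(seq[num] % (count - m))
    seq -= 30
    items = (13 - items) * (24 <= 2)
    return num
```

8

Transformed code:
def build(m):
    handle(seq)
    print(36)
    if seq < seq:
        items = seq + seq
        seq = m
    m = items + 17
    delta = [seq[num] % (count - m) for num in seq]
    seq = seq - 30
    items = (13 - items) * (24 <= 2)
    return num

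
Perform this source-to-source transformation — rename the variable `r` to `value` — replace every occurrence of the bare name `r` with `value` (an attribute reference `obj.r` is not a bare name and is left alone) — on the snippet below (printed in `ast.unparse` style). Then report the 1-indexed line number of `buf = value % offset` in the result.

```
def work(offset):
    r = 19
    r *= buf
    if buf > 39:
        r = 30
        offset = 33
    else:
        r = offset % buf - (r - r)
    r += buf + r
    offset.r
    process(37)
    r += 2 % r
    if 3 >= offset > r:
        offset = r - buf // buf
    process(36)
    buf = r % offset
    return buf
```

16

Transformed code:
def work(offset):
    value = 19
    value *= buf
    if buf > 39:
        value = 30
        offset = 33
    else:
        value = offset % buf - (value - value)
    value += buf + value
    offset.r
    process(37)
    value += 2 % value
    if 3 >= offset > value:
        offset = value - buf // buf
    process(36)
    buf = value % offset
    return buf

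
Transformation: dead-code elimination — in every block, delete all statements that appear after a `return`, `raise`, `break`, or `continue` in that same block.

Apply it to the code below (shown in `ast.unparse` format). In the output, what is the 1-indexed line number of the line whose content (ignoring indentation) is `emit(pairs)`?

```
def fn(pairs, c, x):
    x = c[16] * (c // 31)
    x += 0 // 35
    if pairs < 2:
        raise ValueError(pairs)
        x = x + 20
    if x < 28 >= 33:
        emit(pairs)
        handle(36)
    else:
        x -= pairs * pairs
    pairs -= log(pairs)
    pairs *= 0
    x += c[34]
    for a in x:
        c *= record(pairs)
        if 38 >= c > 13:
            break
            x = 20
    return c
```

Transformed code:
def fn(pairs, c, x):
    x = c[16] * (c // 31)
    x += 0 // 35
    if pairs < 2:
        raise ValueError(pairs)
    if x < 28 >= 33:
        emit(pairs)
        handle(36)
    else:
        x -= pairs * pairs
    pairs -= log(pairs)
    pairs *= 0
    x += c[34]
    for a in x:
        c *= record(pairs)
        if 38 >= c > 13:
            break
    return c

7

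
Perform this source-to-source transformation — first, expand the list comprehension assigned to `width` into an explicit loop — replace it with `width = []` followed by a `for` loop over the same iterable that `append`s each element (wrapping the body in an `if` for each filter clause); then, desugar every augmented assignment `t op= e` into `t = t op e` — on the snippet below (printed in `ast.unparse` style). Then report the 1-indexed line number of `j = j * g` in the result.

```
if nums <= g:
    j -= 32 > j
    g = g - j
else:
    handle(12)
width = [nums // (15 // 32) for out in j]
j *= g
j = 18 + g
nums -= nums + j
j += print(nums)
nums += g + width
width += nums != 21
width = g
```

9

Transformed code:
if nums <= g:
    j = j - (32 > j)
    g = g - j
else:
    handle(12)
width = []
for out in j:
    width.append(nums // (15 // 32))
j = j * g
j = 18 + g
nums = nums - (nums + j)
j = j + print(nums)
nums = nums + (g + width)
width = width + (nums != 21)
width = g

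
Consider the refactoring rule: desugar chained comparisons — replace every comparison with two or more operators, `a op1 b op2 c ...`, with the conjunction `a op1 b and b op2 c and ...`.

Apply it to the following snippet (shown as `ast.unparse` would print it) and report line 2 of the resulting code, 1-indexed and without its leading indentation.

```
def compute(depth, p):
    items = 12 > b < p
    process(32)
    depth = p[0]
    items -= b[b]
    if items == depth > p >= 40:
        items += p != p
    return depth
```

Transformed code:
def compute(depth, p):
    items = 12 > b and b < p
    process(32)
    depth = p[0]
    items -= b[b]
    if items == depth and depth > p and (p >= 40):
        items += p != p
    return depth

items = 12 > b and b < p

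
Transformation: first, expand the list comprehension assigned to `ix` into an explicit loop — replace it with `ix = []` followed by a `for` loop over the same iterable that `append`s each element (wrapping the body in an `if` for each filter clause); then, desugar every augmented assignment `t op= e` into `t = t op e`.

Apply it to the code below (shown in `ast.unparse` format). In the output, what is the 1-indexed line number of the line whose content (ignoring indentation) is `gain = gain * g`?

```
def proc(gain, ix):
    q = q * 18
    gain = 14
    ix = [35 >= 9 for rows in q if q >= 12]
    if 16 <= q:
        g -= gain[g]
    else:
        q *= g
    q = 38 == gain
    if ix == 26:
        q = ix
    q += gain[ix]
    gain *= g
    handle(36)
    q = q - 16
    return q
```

16

Transformed code:
def proc(gain, ix):
    q = q * 18
    gain = 14
    ix = []
    for rows in q:
        if q >= 12:
            ix.append(35 >= 9)
    if 16 <= q:
        g = g - gain[g]
    else:
        q = q * g
    q = 38 == gain
    if ix == 26:
        q = ix
    q = q + gain[ix]
    gain = gain * g
    handle(36)
    q = q - 16
    return q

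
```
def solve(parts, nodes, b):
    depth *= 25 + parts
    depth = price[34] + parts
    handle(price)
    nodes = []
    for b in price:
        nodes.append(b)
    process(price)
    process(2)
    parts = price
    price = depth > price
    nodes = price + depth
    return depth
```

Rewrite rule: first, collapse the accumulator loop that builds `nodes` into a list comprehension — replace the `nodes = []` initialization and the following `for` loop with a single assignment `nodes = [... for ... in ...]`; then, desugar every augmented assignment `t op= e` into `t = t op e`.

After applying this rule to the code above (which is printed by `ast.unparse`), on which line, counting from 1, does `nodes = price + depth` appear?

Transformed code:
def solve(parts, nodes, b):
    depth = depth * (25 + parts)
    depth = price[34] + parts
    handle(price)
    nodes = [b for b in price]
    process(price)
    process(2)
    parts = price
    price = depth > price
    nodes = price + depth
    return depth

10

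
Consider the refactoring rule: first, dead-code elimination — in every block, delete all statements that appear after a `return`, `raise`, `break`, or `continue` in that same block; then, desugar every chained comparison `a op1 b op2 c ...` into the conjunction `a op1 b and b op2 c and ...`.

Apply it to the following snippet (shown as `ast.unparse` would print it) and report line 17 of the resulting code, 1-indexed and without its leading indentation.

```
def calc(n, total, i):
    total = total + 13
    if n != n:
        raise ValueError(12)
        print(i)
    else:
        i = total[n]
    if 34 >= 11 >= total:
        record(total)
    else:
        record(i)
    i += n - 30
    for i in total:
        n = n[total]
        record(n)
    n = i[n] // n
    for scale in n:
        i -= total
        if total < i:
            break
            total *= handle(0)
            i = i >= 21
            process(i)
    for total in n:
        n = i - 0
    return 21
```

Transformed code:
def calc(n, total, i):
    total = total + 13
    if n != n:
        raise ValueError(12)
    else:
        i = total[n]
    if 34 >= 11 and 11 >= total:
        record(total)
    else:
        record(i)
    i += n - 30
    for i in total:
        n = n[total]
        record(n)
    n = i[n] // n
    for scale in n:
        i -= total
        if total < i:
            break
    for total in n:
        n = i - 0
    return 21

i -= total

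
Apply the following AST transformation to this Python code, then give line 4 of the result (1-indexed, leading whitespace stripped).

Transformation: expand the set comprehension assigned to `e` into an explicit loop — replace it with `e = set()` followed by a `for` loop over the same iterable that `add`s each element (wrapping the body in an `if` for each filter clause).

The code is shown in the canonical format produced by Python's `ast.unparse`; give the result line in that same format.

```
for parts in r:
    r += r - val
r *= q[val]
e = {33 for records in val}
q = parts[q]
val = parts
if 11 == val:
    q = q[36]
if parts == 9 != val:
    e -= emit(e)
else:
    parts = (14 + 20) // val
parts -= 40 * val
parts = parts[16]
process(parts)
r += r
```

Transformed code:
for parts in r:
    r += r - val
r *= q[val]
e = set()
for records in val:
    e.add(33)
q = parts[q]
val = parts
if 11 == val:
    q = q[36]
if parts == 9 != val:
    e -= emit(e)
else:
    parts = (14 + 20) // val
parts -= 40 * val
parts = parts[16]
process(parts)
r += r

e = set()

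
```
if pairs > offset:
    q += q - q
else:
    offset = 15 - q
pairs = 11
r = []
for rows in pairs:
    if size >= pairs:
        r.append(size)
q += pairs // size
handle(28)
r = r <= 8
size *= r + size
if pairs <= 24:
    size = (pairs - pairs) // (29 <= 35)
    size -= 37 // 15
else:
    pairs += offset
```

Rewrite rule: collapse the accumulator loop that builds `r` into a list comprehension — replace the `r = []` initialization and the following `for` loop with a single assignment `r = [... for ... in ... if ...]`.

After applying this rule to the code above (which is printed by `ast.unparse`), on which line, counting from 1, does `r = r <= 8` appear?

Transformed code:
if pairs > offset:
    q += q - q
else:
    offset = 15 - q
pairs = 11
r = [size for rows in pairs if size >= pairs]
q += pairs // size
handle(28)
r = r <= 8
size *= r + size
if pairs <= 24:
    size = (pairs - pairs) // (29 <= 35)
    size -= 37 // 15
else:
    pairs += offset

9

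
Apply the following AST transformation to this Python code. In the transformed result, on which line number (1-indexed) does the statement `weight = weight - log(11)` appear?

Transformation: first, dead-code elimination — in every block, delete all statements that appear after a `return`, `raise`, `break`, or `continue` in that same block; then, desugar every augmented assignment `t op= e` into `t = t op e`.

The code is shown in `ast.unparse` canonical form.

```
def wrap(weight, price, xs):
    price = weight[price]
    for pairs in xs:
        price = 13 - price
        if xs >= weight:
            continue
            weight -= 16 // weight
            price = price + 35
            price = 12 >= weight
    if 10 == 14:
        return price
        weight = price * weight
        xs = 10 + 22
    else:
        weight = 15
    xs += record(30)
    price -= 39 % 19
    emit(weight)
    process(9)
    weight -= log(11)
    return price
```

Transformed code:
def wrap(weight, price, xs):
    price = weight[price]
    for pairs in xs:
        price = 13 - price
        if xs >= weight:
            continue
    if 10 == 14:
        return price
    else:
        weight = 15
    xs = xs + record(30)
    price = price - 39 % 19
    emit(weight)
    process(9)
    weight = weight - log(11)
    return price

15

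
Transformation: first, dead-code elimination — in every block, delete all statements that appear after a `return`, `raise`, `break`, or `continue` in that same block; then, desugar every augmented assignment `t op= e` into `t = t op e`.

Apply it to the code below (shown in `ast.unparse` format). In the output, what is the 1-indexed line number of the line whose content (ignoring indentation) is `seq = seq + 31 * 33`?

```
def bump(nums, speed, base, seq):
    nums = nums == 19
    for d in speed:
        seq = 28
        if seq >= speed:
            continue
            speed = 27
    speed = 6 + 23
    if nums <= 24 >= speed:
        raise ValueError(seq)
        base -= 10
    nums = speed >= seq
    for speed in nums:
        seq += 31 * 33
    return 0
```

12

Transformed code:
def bump(nums, speed, base, seq):
    nums = nums == 19
    for d in speed:
        seq = 28
        if seq >= speed:
            continue
    speed = 6 + 23
    if nums <= 24 >= speed:
        raise ValueError(seq)
    nums = speed >= seq
    for speed in nums:
        seq = seq + 31 * 33
    return 0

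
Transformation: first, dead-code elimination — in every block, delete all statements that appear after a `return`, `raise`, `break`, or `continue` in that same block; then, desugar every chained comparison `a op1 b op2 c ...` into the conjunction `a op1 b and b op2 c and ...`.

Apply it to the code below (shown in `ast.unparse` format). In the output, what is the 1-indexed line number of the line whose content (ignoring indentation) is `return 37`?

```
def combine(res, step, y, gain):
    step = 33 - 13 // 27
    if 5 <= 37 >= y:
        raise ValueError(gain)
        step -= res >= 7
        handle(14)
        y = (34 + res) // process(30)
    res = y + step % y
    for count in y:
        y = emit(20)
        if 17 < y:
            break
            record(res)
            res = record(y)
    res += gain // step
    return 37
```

11

Transformed code:
def combine(res, step, y, gain):
    step = 33 - 13 // 27
    if 5 <= 37 and 37 >= y:
        raise ValueError(gain)
    res = y + step % y
    for count in y:
        y = emit(20)
        if 17 < y:
            break
    res += gain // step
    return 37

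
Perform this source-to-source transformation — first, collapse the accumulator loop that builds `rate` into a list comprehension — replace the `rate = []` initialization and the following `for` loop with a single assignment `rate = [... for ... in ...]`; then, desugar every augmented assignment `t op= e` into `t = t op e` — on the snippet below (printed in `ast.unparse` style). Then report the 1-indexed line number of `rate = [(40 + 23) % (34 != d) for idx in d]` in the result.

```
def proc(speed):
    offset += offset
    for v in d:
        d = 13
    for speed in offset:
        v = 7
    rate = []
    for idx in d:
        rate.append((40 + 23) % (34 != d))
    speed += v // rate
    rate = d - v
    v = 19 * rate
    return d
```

7

Transformed code:
def proc(speed):
    offset = offset + offset
    for v in d:
        d = 13
    for speed in offset:
        v = 7
    rate = [(40 + 23) % (34 != d) for idx in d]
    speed = speed + v // rate
    rate = d - v
    v = 19 * rate
    return d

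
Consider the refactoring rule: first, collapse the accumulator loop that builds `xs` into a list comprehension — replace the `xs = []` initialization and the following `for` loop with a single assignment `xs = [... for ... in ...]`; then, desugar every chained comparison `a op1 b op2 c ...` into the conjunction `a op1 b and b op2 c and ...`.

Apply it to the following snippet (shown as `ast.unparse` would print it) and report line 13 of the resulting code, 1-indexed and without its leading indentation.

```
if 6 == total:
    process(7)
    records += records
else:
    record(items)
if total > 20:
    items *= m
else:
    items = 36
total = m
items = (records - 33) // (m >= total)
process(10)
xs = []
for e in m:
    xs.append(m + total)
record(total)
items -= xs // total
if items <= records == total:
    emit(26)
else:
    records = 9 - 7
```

Transformed code:
if 6 == total:
    process(7)
    records += records
else:
    record(items)
if total > 20:
    items *= m
else:
    items = 36
total = m
items = (records - 33) // (m >= total)
process(10)
xs = [m + total for e in m]
record(total)
items -= xs // total
if items <= records and records == total:
    emit(26)
else:
    records = 9 - 7

xs = [m + total for e in m]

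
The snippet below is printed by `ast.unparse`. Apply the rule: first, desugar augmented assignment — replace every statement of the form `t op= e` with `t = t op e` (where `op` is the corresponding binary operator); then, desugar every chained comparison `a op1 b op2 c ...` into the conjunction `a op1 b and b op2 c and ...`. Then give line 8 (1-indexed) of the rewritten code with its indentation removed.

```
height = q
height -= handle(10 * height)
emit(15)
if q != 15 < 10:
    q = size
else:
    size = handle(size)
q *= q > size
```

q = q * (q > size)

Transformed code:
height = q
height = height - handle(10 * height)
emit(15)
if q != 15 and 15 < 10:
    q = size
else:
    size = handle(size)
q = q * (q > size)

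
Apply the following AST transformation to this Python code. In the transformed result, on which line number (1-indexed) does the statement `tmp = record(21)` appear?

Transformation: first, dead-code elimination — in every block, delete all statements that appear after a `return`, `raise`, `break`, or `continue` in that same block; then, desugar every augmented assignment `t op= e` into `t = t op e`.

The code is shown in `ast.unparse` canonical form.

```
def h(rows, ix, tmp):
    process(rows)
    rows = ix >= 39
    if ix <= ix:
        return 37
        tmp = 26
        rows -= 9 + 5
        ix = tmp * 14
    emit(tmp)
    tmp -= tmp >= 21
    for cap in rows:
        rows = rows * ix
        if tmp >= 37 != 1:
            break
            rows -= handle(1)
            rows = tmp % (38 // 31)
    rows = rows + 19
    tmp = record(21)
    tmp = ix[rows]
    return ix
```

13

Transformed code:
def h(rows, ix, tmp):
    process(rows)
    rows = ix >= 39
    if ix <= ix:
        return 37
    emit(tmp)
    tmp = tmp - (tmp >= 21)
    for cap in rows:
        rows = rows * ix
        if tmp >= 37 != 1:
            break
    rows = rows + 19
    tmp = record(21)
    tmp = ix[rows]
    return ix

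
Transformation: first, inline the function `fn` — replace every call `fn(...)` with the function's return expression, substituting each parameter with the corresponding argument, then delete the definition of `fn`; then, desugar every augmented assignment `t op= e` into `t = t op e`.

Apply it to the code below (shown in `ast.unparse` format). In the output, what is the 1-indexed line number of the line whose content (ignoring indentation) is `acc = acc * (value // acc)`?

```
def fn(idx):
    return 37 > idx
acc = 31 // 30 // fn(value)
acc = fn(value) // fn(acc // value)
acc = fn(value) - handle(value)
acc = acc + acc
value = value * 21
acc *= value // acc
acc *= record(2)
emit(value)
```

Transformed code:
acc = 31 // 30 // (37 > value)
acc = (37 > value) // (37 > acc // value)
acc = (37 > value) - handle(value)
acc = acc + acc
value = value * 21
acc = acc * (value // acc)
acc = acc * record(2)
emit(value)

6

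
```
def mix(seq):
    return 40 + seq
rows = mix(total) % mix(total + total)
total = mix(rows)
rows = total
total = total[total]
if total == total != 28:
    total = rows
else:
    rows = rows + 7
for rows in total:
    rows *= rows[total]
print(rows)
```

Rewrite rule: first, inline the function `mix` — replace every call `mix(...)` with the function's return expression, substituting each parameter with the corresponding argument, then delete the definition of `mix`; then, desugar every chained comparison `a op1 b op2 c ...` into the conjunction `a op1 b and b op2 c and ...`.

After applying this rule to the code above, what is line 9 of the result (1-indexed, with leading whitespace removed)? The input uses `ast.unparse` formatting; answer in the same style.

Transformed code:
rows = (40 + total) % (40 + (total + total))
total = 40 + rows
rows = total
total = total[total]
if total == total and total != 28:
    total = rows
else:
    rows = rows + 7
for rows in total:
    rows *= rows[total]
print(rows)

for rows in total:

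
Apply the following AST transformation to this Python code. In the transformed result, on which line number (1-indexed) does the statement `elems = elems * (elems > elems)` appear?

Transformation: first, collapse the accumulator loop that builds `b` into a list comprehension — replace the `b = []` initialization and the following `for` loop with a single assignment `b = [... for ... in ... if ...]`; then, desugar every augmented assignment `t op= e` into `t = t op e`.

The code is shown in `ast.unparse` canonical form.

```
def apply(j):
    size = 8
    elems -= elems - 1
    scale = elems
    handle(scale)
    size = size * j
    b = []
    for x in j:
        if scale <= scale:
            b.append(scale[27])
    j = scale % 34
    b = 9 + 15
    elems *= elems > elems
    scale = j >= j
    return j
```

10

Transformed code:
def apply(j):
    size = 8
    elems = elems - (elems - 1)
    scale = elems
    handle(scale)
    size = size * j
    b = [scale[27] for x in j if scale <= scale]
    j = scale % 34
    b = 9 + 15
    elems = elems * (elems > elems)
    scale = j >= j
    return j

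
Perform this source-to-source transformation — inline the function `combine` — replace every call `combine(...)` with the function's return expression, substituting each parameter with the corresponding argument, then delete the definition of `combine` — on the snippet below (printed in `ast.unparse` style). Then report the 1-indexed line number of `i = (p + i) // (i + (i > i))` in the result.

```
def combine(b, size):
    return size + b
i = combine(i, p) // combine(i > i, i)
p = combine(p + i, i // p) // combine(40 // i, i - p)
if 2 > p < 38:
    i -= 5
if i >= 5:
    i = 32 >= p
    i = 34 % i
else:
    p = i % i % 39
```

1

Transformed code:
i = (p + i) // (i + (i > i))
p = (i // p + (p + i)) // (i - p + 40 // i)
if 2 > p < 38:
    i -= 5
if i >= 5:
    i = 32 >= p
    i = 34 % i
else:
    p = i % i % 39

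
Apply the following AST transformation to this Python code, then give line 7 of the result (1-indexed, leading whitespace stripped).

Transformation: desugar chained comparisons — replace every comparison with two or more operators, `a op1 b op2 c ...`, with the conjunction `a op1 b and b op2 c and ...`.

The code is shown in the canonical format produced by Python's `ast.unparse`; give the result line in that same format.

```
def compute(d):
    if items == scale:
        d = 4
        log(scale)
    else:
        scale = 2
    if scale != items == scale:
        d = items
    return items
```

Transformed code:
def compute(d):
    if items == scale:
        d = 4
        log(scale)
    else:
        scale = 2
    if scale != items and items == scale:
        d = items
    return items

if scale != items and items == scale:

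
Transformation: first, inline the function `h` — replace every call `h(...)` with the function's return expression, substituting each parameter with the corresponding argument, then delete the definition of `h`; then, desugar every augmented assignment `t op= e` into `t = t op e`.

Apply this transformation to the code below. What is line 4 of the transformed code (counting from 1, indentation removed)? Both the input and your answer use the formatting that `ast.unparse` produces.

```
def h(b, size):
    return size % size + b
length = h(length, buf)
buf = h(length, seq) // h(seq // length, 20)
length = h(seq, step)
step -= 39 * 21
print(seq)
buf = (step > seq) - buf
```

step = step - 39 * 21

Transformed code:
length = buf % buf + length
buf = (seq % seq + length) // (20 % 20 + seq // length)
length = step % step + seq
step = step - 39 * 21
print(seq)
buf = (step > seq) - buf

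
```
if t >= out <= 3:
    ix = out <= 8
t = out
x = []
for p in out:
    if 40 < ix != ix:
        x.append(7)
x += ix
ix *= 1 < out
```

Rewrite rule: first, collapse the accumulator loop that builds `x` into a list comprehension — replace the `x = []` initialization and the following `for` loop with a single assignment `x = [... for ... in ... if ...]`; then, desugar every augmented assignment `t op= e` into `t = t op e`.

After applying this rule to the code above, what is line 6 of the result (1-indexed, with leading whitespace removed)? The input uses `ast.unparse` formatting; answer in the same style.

Transformed code:
if t >= out <= 3:
    ix = out <= 8
t = out
x = [7 for p in out if 40 < ix != ix]
x = x + ix
ix = ix * (1 < out)

ix = ix * (1 < out)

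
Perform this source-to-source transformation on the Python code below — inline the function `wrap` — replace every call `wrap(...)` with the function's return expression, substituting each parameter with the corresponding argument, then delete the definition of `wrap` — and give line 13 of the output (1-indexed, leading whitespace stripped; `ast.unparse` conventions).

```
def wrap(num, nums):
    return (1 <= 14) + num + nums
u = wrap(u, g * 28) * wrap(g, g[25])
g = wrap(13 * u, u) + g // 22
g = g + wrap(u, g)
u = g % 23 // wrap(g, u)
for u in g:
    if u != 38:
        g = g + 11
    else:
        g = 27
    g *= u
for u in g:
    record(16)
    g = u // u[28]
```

g = u // u[28]

Transformed code:
u = ((1 <= 14) + u + g * 28) * ((1 <= 14) + g + g[25])
g = (1 <= 14) + 13 * u + u + g // 22
g = g + ((1 <= 14) + u + g)
u = g % 23 // ((1 <= 14) + g + u)
for u in g:
    if u != 38:
        g = g + 11
    else:
        g = 27
    g *= u
for u in g:
    record(16)
    g = u // u[28]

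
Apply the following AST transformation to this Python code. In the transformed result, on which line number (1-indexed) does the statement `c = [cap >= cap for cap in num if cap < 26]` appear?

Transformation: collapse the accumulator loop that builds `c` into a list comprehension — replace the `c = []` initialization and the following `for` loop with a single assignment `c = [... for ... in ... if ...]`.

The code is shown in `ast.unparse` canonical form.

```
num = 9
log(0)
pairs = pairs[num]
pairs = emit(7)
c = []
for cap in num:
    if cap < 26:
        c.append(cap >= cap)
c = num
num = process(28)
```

5

Transformed code:
num = 9
log(0)
pairs = pairs[num]
pairs = emit(7)
c = [cap >= cap for cap in num if cap < 26]
c = num
num = process(28)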